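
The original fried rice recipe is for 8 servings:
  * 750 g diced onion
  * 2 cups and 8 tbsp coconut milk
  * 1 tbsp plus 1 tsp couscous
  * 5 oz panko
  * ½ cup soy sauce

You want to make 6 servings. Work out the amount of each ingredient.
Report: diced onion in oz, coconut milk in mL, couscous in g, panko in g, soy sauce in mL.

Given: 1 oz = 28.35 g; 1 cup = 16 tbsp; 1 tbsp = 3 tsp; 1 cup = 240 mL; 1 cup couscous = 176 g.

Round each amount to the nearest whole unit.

Scaling factor: 6/8 = 3/4 = 0.75.
diced onion: 750 g × 3/4 ÷ 28.35 g/oz ≈ 20 oz
coconut milk: (2 cup + 8 tbsp = 2.5 cup) × 3/4 × 240 mL/cup = 450 mL
couscous: (1 tbsp + 1 tsp = 4/3 tbsp) × 3/4 ÷ 16 tbsp/cup × 176 g/cup = 11 g
panko: 5 oz × 3/4 × 28.35 g/oz ≈ 106 g
soy sauce: 0.5 cup × 3/4 × 240 mL/cup = 90 mL

diced onion: 20 oz; coconut milk: 450 mL; couscous: 11 g; panko: 106 g; soy sauce: 90 mL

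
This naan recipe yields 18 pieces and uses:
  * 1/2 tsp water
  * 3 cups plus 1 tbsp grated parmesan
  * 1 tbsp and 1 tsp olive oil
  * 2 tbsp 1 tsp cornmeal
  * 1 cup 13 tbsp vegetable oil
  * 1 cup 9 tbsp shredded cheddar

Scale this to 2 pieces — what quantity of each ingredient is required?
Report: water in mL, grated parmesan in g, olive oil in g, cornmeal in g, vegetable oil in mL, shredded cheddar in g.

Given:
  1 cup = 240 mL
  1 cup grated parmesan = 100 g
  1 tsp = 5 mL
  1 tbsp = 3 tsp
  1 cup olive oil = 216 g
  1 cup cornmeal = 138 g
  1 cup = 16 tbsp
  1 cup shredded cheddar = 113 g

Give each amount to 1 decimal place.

Scaling factor: 2/18 = 1/9.
water: 0.5 tsp × 1/9 × 5 mL/tsp ≈ 0.3 mL
grated parmesan: (3 cup + 1 tbsp = 3.0625 cup) × 1/9 × 100 g/cup ≈ 34.0 g
olive oil: (1 tbsp + 1 tsp = 4/3 tbsp) × 1/9 ÷ 16 tbsp/cup × 216 g/cup = 2.0 g
cornmeal: (2 tbsp + 1 tsp = 7/3 tbsp) × 1/9 ÷ 16 tbsp/cup × 138 g/cup ≈ 2.2 g
vegetable oil: (1 cup + 13 tbsp = 1.8125 cup) × 1/9 × 240 mL/cup ≈ 48.3 mL
shredded cheddar: (1 cup + 9 tbsp = 1.5625 cup) × 1/9 × 113 g/cup ≈ 19.6 g

water: 0.3 mL; grated parmesan: 34.0 g; olive oil: 2.0 g; cornmeal: 2.2 g; vegetable oil: 48.3 mL; shredded cheddar: 19.6 g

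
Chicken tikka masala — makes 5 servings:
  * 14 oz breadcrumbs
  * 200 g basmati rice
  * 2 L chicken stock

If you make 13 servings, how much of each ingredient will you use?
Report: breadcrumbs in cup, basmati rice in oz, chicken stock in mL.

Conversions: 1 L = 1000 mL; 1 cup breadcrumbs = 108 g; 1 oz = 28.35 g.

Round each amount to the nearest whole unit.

Scaling factor: 13/5 = 2.6.
breadcrumbs: 14 oz × 13/5 × 28.35 g/oz ÷ 108 g/cup ≈ 10 cup
basmati rice: 200 g × 13/5 ÷ 28.35 g/oz ≈ 18 oz
chicken stock: 2 L × 13/5 × 1000 mL/L = 5200 mL

breadcrumbs: 10 cup; basmati rice: 18 oz; chicken stock: 5200 mL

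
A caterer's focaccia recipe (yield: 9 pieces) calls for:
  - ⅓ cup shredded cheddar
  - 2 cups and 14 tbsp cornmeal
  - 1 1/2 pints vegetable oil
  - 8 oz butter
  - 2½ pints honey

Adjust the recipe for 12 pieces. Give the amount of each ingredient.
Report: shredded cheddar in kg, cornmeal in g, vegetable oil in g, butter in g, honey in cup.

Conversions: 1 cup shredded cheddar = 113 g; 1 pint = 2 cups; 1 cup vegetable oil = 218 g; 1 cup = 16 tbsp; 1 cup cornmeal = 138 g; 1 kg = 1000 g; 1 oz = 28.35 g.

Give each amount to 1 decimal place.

shredded cheddar: 0.1 kg; cornmeal: 529.0 g; vegetable oil: 872.0 g; butter: 302.4 g; honey: 6.7 cup

Scaling factor: 12/9 = 4/3.
shredded cheddar: 1/3 cup × 4/3 × 113 g/cup ÷ 1000 g/kg ≈ 0.1 kg
cornmeal: (2 cup + 14 tbsp = 2.875 cup) × 4/3 × 138 g/cup = 529.0 g
vegetable oil: 1.5 pint × 4/3 × 2 cup/pint × 218 g/cup = 872.0 g
butter: 8 oz × 4/3 × 28.35 g/oz = 302.4 g
honey: 2.5 pint × 4/3 × 2 cup/pint ≈ 6.7 cup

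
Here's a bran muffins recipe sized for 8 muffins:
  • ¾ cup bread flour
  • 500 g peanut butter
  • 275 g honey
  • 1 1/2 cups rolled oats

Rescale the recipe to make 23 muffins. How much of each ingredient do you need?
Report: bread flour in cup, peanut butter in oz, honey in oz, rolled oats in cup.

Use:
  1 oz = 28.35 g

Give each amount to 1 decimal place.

bread flour: 2.2 cup; peanut butter: 50.7 oz; honey: 27.9 oz; rolled oats: 4.3 cup

Scaling factor: 23/8 = 2.875.
bread flour: 0.75 cup × 23/8 ≈ 2.2 cup
peanut butter: 500 g × 23/8 ÷ 28.35 g/oz ≈ 50.7 oz
honey: 275 g × 23/8 ÷ 28.35 g/oz ≈ 27.9 oz
rolled oats: 1.5 cup × 23/8 ≈ 4.3 cup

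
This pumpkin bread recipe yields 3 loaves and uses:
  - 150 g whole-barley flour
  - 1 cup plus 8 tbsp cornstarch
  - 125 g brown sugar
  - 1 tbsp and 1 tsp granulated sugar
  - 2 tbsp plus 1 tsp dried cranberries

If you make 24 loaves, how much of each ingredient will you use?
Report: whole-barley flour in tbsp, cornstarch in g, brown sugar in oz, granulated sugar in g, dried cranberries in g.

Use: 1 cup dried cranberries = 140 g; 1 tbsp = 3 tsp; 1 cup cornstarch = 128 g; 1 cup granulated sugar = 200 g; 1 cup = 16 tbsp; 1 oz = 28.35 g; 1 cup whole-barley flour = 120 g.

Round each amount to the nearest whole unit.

whole-barley flour: 160 tbsp; cornstarch: 1536 g; brown sugar: 35 oz; granulated sugar: 133 g; dried cranberries: 163 g

Scaling factor: 24/3 = 8.
whole-barley flour: 150 g × 8 ÷ 120 g/cup × 16 tbsp/cup = 160 tbsp
cornstarch: (1 cup + 8 tbsp = 1.5 cup) × 8 × 128 g/cup = 1536 g
brown sugar: 125 g × 8 ÷ 28.35 g/oz ≈ 35 oz
granulated sugar: (1 tbsp + 1 tsp = 4/3 tbsp) × 8 ÷ 16 tbsp/cup × 200 g/cup ≈ 133 g
dried cranberries: (2 tbsp + 1 tsp = 7/3 tbsp) × 8 ÷ 16 tbsp/cup × 140 g/cup ≈ 163 g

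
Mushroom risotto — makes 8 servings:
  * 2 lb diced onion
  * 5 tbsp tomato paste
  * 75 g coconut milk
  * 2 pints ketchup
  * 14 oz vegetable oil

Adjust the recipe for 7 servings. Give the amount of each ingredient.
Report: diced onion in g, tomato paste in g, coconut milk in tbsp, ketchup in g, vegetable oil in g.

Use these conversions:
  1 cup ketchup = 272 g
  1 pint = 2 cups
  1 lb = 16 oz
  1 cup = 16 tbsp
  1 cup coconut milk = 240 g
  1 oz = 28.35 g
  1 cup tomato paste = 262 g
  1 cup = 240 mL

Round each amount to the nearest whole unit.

diced onion: 794 g; tomato paste: 72 g; coconut milk: 4 tbsp; ketchup: 952 g; vegetable oil: 347 g

Scaling factor: 7/8 = 0.875.
diced onion: 2 lb × 7/8 × 16 oz/lb × 28.35 g/oz ≈ 794 g
tomato paste: 5 tbsp × 7/8 ÷ 16 tbsp/cup × 262 g/cup ≈ 72 g
coconut milk: 75 g × 7/8 ÷ 240 g/cup × 16 tbsp/cup ≈ 4 tbsp
ketchup: 2 pint × 7/8 × 2 cup/pint × 272 g/cup = 952 g
vegetable oil: 14 oz × 7/8 × 28.35 g/oz ≈ 347 g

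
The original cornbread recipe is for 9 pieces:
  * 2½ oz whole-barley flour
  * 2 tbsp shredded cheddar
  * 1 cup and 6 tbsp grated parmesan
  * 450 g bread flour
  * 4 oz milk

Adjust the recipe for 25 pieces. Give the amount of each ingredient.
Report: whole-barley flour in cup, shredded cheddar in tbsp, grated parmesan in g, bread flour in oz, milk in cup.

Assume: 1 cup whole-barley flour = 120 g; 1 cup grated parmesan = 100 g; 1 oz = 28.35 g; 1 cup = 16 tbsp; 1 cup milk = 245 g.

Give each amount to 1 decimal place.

whole-barley flour: 1.6 cup; shredded cheddar: 5.6 tbsp; grated parmesan: 381.9 g; bread flour: 44.1 oz; milk: 1.3 cup

Scaling factor: 25/9.
whole-barley flour: 2.5 oz × 25/9 × 28.35 g/oz ÷ 120 g/cup ≈ 1.6 cup
shredded cheddar: 2 tbsp × 25/9 ≈ 5.6 tbsp
grated parmesan: (1 cup + 6 tbsp = 1.375 cup) × 25/9 × 100 g/cup ≈ 381.9 g
bread flour: 450 g × 25/9 ÷ 28.35 g/oz ≈ 44.1 oz
milk: 4 oz × 25/9 × 28.35 g/oz ÷ 245 g/cup ≈ 1.3 cup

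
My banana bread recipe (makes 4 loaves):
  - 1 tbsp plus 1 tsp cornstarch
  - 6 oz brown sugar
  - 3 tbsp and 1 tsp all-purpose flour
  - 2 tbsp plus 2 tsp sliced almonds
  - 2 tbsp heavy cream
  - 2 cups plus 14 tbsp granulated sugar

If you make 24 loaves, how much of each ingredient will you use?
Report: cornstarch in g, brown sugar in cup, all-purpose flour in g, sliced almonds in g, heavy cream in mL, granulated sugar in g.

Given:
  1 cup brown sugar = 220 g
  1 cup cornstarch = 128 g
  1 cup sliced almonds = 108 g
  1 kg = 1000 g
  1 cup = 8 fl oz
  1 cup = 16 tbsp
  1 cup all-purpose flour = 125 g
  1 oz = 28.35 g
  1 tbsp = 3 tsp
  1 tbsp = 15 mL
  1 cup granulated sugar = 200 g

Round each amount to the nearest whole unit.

cornstarch: 64 g; brown sugar: 5 cup; all-purpose flour: 156 g; sliced almonds: 108 g; heavy cream: 180 mL; granulated sugar: 3450 g

Scaling factor: 24/4 = 6.
cornstarch: (1 tbsp + 1 tsp = 4/3 tbsp) × 6 ÷ 16 tbsp/cup × 128 g/cup = 64 g
brown sugar: 6 oz × 6 × 28.35 g/oz ÷ 220 g/cup ≈ 5 cup
all-purpose flour: (3 tbsp + 1 tsp = 10/3 tbsp) × 6 ÷ 16 tbsp/cup × 125 g/cup ≈ 156 g
sliced almonds: (2 tbsp + 2 tsp = 8/3 tbsp) × 6 ÷ 16 tbsp/cup × 108 g/cup = 108 g
heavy cream: 2 tbsp × 6 × 15 mL/tbsp = 180 mL
granulated sugar: (2 cup + 14 tbsp = 2.875 cup) × 6 × 200 g/cup = 3450 g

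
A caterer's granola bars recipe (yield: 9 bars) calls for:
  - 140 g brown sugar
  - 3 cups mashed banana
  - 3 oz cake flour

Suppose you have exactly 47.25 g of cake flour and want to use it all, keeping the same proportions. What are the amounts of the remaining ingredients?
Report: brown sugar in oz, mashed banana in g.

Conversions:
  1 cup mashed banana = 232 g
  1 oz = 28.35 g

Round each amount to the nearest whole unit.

The original recipe has 85.05 g of cake flour, so the scaling factor is 47.25 ÷ 85.05 = 5/9.
brown sugar: 140 g × 5/9 ÷ 28.35 g/oz ≈ 3 oz
mashed banana: 3 cup × 5/9 × 232 g/cup ≈ 387 g

brown sugar: 3 oz; mashed banana: 387 g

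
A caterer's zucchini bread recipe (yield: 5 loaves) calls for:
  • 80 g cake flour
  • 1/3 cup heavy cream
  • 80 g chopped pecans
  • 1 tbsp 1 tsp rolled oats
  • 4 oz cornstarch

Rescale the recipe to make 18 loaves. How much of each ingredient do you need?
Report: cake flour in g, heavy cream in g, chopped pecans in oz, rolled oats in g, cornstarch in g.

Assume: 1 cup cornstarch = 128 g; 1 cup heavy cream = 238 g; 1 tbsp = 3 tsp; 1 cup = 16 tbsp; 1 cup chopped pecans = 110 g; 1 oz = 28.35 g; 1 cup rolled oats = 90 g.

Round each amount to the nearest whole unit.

Scaling factor: 18/5 = 3.6.
cake flour: 80 g × 18/5 = 288 g
heavy cream: 1/3 cup × 18/5 × 238 g/cup ≈ 286 g
chopped pecans: 80 g × 18/5 ÷ 28.35 g/oz ≈ 10 oz
rolled oats: (1 tbsp + 1 tsp = 4/3 tbsp) × 18/5 ÷ 16 tbsp/cup × 90 g/cup = 27 g
cornstarch: 4 oz × 18/5 × 28.35 g/oz ≈ 408 g

cake flour: 288 g; heavy cream: 286 g; chopped pecans: 10 oz; rolled oats: 27 g; cornstarch: 408 g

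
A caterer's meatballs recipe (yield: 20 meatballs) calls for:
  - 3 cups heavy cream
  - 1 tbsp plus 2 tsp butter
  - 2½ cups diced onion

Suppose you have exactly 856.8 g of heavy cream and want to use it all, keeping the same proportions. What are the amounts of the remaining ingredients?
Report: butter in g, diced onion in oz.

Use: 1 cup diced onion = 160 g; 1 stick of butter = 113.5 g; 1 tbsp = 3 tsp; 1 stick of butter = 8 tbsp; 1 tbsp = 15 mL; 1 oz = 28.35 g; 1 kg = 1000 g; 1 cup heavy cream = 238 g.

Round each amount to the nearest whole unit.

The original recipe has 714 g of heavy cream, so the scaling factor is 856.8 ÷ 714 = 6/5 = 1.2.
butter: (1 tbsp + 2 tsp = 5/3 tbsp) × 6/5 ÷ 8 tbsp/stick × 113.5 g/stick ≈ 28 g
diced onion: 2.5 cup × 6/5 × 160 g/cup ÷ 28.35 g/oz ≈ 17 oz

butter: 28 g; diced onion: 17 oz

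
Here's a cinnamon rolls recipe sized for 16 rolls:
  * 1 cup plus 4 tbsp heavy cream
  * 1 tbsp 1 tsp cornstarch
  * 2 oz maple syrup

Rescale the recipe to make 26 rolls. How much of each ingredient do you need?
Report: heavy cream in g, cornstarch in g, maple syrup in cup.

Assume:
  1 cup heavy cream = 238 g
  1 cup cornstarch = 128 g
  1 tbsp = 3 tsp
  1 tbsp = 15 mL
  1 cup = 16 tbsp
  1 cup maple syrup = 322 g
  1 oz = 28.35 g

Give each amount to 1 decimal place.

heavy cream: 483.4 g; cornstarch: 17.3 g; maple syrup: 0.3 cup

Scaling factor: 26/16 = 13/8 = 1.625.
heavy cream: (1 cup + 4 tbsp = 1.25 cup) × 13/8 × 238 g/cup ≈ 483.4 g
cornstarch: (1 tbsp + 1 tsp = 4/3 tbsp) × 13/8 ÷ 16 tbsp/cup × 128 g/cup ≈ 17.3 g
maple syrup: 2 oz × 13/8 × 28.35 g/oz ÷ 322 g/cup ≈ 0.3 cup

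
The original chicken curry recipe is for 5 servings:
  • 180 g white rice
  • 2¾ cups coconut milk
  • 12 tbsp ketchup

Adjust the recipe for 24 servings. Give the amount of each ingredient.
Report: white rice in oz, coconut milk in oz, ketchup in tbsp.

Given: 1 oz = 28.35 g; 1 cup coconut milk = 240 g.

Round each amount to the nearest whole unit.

white rice: 30 oz; coconut milk: 112 oz; ketchup: 58 tbsp

Scaling factor: 24/5 = 4.8.
white rice: 180 g × 24/5 ÷ 28.35 g/oz ≈ 30 oz
coconut milk: 2.75 cup × 24/5 × 240 g/cup ÷ 28.35 g/oz ≈ 112 oz
ketchup: 12 tbsp × 24/5 ≈ 58 tbsp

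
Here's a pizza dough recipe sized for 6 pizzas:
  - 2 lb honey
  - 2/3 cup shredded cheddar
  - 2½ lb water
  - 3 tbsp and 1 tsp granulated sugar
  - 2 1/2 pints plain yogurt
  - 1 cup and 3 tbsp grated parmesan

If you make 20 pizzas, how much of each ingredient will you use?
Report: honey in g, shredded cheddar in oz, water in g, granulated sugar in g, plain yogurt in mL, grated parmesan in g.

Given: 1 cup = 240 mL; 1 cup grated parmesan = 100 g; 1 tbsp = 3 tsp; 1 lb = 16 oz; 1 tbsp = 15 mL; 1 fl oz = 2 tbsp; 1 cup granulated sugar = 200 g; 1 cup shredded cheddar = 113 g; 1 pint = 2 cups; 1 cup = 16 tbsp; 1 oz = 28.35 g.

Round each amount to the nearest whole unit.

honey: 3024 g; shredded cheddar: 9 oz; water: 3780 g; granulated sugar: 139 g; plain yogurt: 4000 mL; grated parmesan: 396 g

Scaling factor: 20/6 = 10/3.
honey: 2 lb × 10/3 × 16 oz/lb × 28.35 g/oz = 3024 g
shredded cheddar: 2/3 cup × 10/3 × 113 g/cup ÷ 28.35 g/oz ≈ 9 oz
water: 2.5 lb × 10/3 × 16 oz/lb × 28.35 g/oz = 3780 g
granulated sugar: (3 tbsp + 1 tsp = 10/3 tbsp) × 10/3 ÷ 16 tbsp/cup × 200 g/cup ≈ 139 g
plain yogurt: 2.5 pint × 10/3 × 2 cup/pint × 240 mL/cup = 4000 mL
grated parmesan: (1 cup + 3 tbsp = 1.1875 cup) × 10/3 × 100 g/cup ≈ 396 g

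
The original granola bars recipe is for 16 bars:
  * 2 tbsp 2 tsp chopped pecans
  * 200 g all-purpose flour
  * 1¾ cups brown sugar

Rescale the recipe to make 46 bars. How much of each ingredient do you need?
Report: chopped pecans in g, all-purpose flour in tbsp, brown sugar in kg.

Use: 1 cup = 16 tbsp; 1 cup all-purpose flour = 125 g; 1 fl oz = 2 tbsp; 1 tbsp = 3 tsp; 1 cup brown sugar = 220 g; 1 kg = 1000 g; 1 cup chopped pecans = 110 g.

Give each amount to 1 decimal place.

Scaling factor: 46/16 = 23/8 = 2.875.
chopped pecans: (2 tbsp + 2 tsp = 8/3 tbsp) × 23/8 ÷ 16 tbsp/cup × 110 g/cup ≈ 52.7 g
all-purpose flour: 200 g × 23/8 ÷ 125 g/cup × 16 tbsp/cup = 73.6 tbsp
brown sugar: 1.75 cup × 23/8 × 220 g/cup ÷ 1000 g/kg ≈ 1.1 kg

chopped pecans: 52.7 g; all-purpose flour: 73.6 tbsp; brown sugar: 1.1 kg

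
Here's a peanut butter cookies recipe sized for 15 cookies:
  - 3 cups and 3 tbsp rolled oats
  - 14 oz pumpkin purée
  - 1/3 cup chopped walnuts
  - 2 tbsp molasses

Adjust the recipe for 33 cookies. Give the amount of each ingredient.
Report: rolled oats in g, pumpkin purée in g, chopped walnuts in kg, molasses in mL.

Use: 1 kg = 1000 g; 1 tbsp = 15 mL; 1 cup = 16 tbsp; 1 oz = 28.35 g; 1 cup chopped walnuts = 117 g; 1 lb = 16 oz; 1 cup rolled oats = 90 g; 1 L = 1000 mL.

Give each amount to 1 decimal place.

rolled oats: 631.1 g; pumpkin purée: 873.2 g; chopped walnuts: 0.1 kg; molasses: 66.0 mL

Scaling factor: 33/15 = 11/5 = 2.2.
rolled oats: (3 cup + 3 tbsp = 3.1875 cup) × 11/5 × 90 g/cup ≈ 631.1 g
pumpkin purée: 14 oz × 11/5 × 28.35 g/oz ≈ 873.2 g
chopped walnuts: 1/3 cup × 11/5 × 117 g/cup ÷ 1000 g/kg ≈ 0.1 kg
molasses: 2 tbsp × 11/5 × 15 mL/tbsp = 66.0 mL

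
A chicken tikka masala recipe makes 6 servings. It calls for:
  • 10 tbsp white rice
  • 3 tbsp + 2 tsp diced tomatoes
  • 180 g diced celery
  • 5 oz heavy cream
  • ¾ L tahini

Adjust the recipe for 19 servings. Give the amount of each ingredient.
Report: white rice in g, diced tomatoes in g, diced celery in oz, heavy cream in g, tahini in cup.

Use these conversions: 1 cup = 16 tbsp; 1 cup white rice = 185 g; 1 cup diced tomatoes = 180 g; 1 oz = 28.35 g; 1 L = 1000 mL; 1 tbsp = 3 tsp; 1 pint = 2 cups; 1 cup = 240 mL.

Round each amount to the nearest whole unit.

Scaling factor: 19/6.
white rice: 10 tbsp × 19/6 ÷ 16 tbsp/cup × 185 g/cup ≈ 366 g
diced tomatoes: (3 tbsp + 2 tsp = 11/3 tbsp) × 19/6 ÷ 16 tbsp/cup × 180 g/cup ≈ 131 g
diced celery: 180 g × 19/6 ÷ 28.35 g/oz ≈ 20 oz
heavy cream: 5 oz × 19/6 × 28.35 g/oz ≈ 449 g
tahini: 0.75 L × 19/6 × 1000 mL/L ÷ 240 mL/cup ≈ 10 cup

white rice: 366 g; diced tomatoes: 131 g; diced celery: 20 oz; heavy cream: 449 g; tahini: 10 cup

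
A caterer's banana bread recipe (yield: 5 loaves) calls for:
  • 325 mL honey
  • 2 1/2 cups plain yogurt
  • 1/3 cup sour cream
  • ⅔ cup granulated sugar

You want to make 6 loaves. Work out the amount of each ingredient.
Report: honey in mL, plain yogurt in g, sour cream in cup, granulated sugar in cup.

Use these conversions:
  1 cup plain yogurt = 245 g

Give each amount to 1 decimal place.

Scaling factor: 6/5 = 1.2.
honey: 325 mL × 6/5 = 390.0 mL
plain yogurt: 2.5 cup × 6/5 × 245 g/cup = 735.0 g
sour cream: 1/3 cup × 6/5 = 0.4 cup
granulated sugar: 2/3 cup × 6/5 = 0.8 cup

honey: 390.0 mL; plain yogurt: 735.0 g; sour cream: 0.4 cup; granulated sugar: 0.8 cup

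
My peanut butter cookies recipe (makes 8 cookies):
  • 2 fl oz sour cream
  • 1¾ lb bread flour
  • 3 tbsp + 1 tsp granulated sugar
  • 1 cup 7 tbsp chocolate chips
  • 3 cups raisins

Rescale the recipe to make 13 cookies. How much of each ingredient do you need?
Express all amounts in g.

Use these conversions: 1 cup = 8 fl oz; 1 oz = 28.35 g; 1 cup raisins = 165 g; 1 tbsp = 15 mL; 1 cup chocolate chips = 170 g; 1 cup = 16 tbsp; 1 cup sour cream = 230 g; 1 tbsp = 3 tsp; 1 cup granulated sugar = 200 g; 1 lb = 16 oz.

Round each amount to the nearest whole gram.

sour cream: 93 g; bread flour: 1290 g; granulated sugar: 68 g; chocolate chips: 397 g; raisins: 804 g

Scaling factor: 13/8 = 1.625.
sour cream: 2 fl oz × 13/8 ÷ 8 fl oz/cup × 230 g/cup ≈ 93 g
bread flour: 1.75 lb × 13/8 × 16 oz/lb × 28.35 g/oz ≈ 1290 g
granulated sugar: (3 tbsp + 1 tsp = 10/3 tbsp) × 13/8 ÷ 16 tbsp/cup × 200 g/cup ≈ 68 g
chocolate chips: (1 cup + 7 tbsp = 1.4375 cup) × 13/8 × 170 g/cup ≈ 397 g
raisins: 3 cup × 13/8 × 165 g/cup ≈ 804 g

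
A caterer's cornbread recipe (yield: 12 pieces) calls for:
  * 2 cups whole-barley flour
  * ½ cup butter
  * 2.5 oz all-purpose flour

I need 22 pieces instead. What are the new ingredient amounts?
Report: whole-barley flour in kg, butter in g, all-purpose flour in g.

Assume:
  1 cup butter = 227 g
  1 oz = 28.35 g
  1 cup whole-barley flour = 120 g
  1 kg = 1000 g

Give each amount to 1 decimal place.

whole-barley flour: 0.4 kg; butter: 208.1 g; all-purpose flour: 129.9 g

Scaling factor: 22/12 = 11/6.
whole-barley flour: 2 cup × 11/6 × 120 g/cup ÷ 1000 g/kg ≈ 0.4 kg
butter: 0.5 cup × 11/6 × 227 g/cup ≈ 208.1 g
all-purpose flour: 2.5 oz × 11/6 × 28.35 g/oz ≈ 129.9 g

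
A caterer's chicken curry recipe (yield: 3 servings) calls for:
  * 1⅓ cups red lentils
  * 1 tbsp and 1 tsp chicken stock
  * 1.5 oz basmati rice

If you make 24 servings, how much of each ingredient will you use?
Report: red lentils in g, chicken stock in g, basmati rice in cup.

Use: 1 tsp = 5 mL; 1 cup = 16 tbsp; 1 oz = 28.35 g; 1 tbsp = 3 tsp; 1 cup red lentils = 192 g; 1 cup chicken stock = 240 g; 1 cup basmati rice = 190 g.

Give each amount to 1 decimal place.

red lentils: 2048.0 g; chicken stock: 160.0 g; basmati rice: 1.8 cup

Scaling factor: 24/3 = 8.
red lentils: 4/3 cup × 8 × 192 g/cup = 2048.0 g
chicken stock: (1 tbsp + 1 tsp = 4/3 tbsp) × 8 ÷ 16 tbsp/cup × 240 g/cup = 160.0 g
basmati rice: 1.5 oz × 8 × 28.35 g/oz ÷ 190 g/cup ≈ 1.8 cup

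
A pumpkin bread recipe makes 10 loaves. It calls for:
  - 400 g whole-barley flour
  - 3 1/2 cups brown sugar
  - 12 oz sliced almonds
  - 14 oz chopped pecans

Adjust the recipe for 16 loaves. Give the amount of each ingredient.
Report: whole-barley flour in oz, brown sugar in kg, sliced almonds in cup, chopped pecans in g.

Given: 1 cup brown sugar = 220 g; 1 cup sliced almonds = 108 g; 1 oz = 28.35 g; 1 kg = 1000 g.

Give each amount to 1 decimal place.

whole-barley flour: 22.6 oz; brown sugar: 1.2 kg; sliced almonds: 5.0 cup; chopped pecans: 635.0 g

Scaling factor: 16/10 = 8/5 = 1.6.
whole-barley flour: 400 g × 8/5 ÷ 28.35 g/oz ≈ 22.6 oz
brown sugar: 3.5 cup × 8/5 × 220 g/cup ÷ 1000 g/kg ≈ 1.2 kg
sliced almonds: 12 oz × 8/5 × 28.35 g/oz ÷ 108 g/cup ≈ 5.0 cup
chopped pecans: 14 oz × 8/5 × 28.35 g/oz ≈ 635.0 g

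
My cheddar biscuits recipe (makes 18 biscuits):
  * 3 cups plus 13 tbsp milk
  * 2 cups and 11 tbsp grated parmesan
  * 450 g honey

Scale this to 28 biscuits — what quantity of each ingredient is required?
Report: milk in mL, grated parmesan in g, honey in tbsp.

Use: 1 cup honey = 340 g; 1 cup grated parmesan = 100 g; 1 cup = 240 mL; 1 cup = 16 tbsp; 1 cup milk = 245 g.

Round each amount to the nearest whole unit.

Scaling factor: 28/18 = 14/9.
milk: (3 cup + 13 tbsp = 3.8125 cup) × 14/9 × 240 mL/cup ≈ 1423 mL
grated parmesan: (2 cup + 11 tbsp = 2.6875 cup) × 14/9 × 100 g/cup ≈ 418 g
honey: 450 g × 14/9 ÷ 340 g/cup × 16 tbsp/cup ≈ 33 tbsp

milk: 1423 mL; grated parmesan: 418 g; honey: 33 tbsp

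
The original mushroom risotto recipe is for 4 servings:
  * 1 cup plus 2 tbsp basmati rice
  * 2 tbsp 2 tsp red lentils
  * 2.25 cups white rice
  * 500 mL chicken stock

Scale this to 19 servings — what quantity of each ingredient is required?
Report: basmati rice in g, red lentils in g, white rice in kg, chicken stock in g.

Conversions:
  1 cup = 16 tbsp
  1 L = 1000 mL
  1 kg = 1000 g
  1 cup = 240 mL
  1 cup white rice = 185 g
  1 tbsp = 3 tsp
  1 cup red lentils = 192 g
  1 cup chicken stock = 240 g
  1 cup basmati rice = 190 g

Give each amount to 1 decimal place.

Scaling factor: 19/4 = 4.75.
basmati rice: (1 cup + 2 tbsp = 1.125 cup) × 19/4 × 190 g/cup ≈ 1015.3 g
red lentils: (2 tbsp + 2 tsp = 8/3 tbsp) × 19/4 ÷ 16 tbsp/cup × 192 g/cup = 152.0 g
white rice: 2.25 cup × 19/4 × 185 g/cup ÷ 1000 g/kg ≈ 2.0 kg
chicken stock: 500 mL × 19/4 ÷ 240 mL/cup × 240 g/cup = 2375.0 g

basmati rice: 1015.3 g; red lentils: 152.0 g; white rice: 2.0 kg; chicken stock: 2375.0 g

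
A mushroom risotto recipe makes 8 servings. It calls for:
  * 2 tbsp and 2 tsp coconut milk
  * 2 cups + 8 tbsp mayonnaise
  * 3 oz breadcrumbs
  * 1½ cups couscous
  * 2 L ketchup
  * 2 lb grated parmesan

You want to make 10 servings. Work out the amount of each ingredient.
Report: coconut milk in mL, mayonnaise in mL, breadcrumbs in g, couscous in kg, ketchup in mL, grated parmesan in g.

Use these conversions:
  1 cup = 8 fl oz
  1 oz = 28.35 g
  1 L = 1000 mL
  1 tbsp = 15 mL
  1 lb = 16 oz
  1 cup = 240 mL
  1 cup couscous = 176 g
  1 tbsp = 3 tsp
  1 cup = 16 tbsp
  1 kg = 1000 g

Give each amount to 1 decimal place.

coconut milk: 50.0 mL; mayonnaise: 750.0 mL; breadcrumbs: 106.3 g; couscous: 0.3 kg; ketchup: 2500.0 mL; grated parmesan: 1134.0 g

Scaling factor: 10/8 = 5/4 = 1.25.
coconut milk: (2 tbsp + 2 tsp = 8/3 tbsp) × 5/4 × 15 mL/tbsp = 50.0 mL
mayonnaise: (2 cup + 8 tbsp = 2.5 cup) × 5/4 × 240 mL/cup = 750.0 mL
breadcrumbs: 3 oz × 5/4 × 28.35 g/oz ≈ 106.3 g
couscous: 1.5 cup × 5/4 × 176 g/cup ÷ 1000 g/kg ≈ 0.3 kg
ketchup: 2 L × 5/4 × 1000 mL/L = 2500.0 mL
grated parmesan: 2 lb × 5/4 × 16 oz/lb × 28.35 g/oz = 1134.0 g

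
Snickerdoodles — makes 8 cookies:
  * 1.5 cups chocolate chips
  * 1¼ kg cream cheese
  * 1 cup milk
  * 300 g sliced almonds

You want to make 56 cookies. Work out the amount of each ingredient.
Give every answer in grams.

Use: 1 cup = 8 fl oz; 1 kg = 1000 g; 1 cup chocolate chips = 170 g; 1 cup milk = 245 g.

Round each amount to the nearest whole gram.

chocolate chips: 1785 g; cream cheese: 8750 g; milk: 1715 g; sliced almonds: 2100 g

Scaling factor: 56/8 = 7.
chocolate chips: 1.5 cup × 7 × 170 g/cup = 1785 g
cream cheese: 1.25 kg × 7 × 1000 g/kg = 8750 g
milk: 1 cup × 7 × 245 g/cup = 1715 g
sliced almonds: 300 g × 7 = 2100 g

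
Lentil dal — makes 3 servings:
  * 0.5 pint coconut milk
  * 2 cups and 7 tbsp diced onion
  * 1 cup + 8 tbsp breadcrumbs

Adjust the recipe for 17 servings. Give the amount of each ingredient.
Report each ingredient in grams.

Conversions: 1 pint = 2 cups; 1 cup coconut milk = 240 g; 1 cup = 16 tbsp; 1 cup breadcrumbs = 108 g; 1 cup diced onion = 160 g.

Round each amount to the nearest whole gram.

Scaling factor: 17/3.
coconut milk: 0.5 pint × 17/3 × 2 cup/pint × 240 g/cup = 1360 g
diced onion: (2 cup + 7 tbsp = 2.4375 cup) × 17/3 × 160 g/cup = 2210 g
breadcrumbs: (1 cup + 8 tbsp = 1.5 cup) × 17/3 × 108 g/cup = 918 g

coconut milk: 1360 g; diced onion: 2210 g; breadcrumbs: 918 g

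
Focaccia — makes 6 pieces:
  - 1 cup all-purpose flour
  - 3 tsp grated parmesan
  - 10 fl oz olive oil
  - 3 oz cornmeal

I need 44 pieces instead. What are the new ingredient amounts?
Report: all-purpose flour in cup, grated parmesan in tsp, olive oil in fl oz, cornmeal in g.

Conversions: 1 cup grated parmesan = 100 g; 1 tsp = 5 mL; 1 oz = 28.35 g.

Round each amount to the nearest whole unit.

all-purpose flour: 7 cup; grated parmesan: 22 tsp; olive oil: 73 fl oz; cornmeal: 624 g

Scaling factor: 44/6 = 22/3.
all-purpose flour: 1 cup × 22/3 ≈ 7 cup
grated parmesan: 3 tsp × 22/3 = 22 tsp
olive oil: 10 fl oz × 22/3 ≈ 73 fl oz
cornmeal: 3 oz × 22/3 × 28.35 g/oz ≈ 624 g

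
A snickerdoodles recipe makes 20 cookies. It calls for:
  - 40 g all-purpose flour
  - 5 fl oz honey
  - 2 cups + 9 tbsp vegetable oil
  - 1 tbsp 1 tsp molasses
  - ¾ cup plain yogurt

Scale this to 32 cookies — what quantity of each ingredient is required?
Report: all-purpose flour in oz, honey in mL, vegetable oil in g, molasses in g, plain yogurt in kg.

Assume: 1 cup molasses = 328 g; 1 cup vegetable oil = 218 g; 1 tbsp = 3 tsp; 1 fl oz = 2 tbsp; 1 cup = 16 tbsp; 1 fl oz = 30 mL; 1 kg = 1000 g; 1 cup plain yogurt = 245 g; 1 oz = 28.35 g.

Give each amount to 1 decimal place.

Scaling factor: 32/20 = 8/5 = 1.6.
all-purpose flour: 40 g × 8/5 ÷ 28.35 g/oz ≈ 2.3 oz
honey: 5 fl oz × 8/5 × 30 mL/fl oz = 240.0 mL
vegetable oil: (2 cup + 9 tbsp = 2.5625 cup) × 8/5 × 218 g/cup = 893.8 g
molasses: (1 tbsp + 1 tsp = 4/3 tbsp) × 8/5 ÷ 16 tbsp/cup × 328 g/cup ≈ 43.7 g
plain yogurt: 0.75 cup × 8/5 × 245 g/cup ÷ 1000 g/kg ≈ 0.3 kg

all-purpose flour: 2.3 oz; honey: 240.0 mL; vegetable oil: 893.8 g; molasses: 43.7 g; plain yogurt: 0.3 kg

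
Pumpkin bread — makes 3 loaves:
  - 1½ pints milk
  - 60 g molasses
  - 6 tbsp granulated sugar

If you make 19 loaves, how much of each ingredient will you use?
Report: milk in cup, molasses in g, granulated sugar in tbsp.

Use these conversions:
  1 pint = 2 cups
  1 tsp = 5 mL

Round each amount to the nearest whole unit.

milk: 19 cup; molasses: 380 g; granulated sugar: 38 tbsp

Scaling factor: 19/3.
milk: 1.5 pint × 19/3 × 2 cup/pint = 19 cup
molasses: 60 g × 19/3 = 380 g
granulated sugar: 6 tbsp × 19/3 = 38 tbsp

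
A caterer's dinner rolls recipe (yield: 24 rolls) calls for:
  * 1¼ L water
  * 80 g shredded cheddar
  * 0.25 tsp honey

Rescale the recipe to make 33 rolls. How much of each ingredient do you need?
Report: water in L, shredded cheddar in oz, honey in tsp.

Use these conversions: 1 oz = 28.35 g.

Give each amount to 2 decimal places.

water: 1.72 L; shredded cheddar: 3.88 oz; honey: 0.34 tsp

Scaling factor: 33/24 = 11/8 = 1.375.
water: 1.25 L × 11/8 ≈ 1.72 L
shredded cheddar: 80 g × 11/8 ÷ 28.35 g/oz ≈ 3.88 oz
honey: 0.25 tsp × 11/8 ≈ 0.34 tsp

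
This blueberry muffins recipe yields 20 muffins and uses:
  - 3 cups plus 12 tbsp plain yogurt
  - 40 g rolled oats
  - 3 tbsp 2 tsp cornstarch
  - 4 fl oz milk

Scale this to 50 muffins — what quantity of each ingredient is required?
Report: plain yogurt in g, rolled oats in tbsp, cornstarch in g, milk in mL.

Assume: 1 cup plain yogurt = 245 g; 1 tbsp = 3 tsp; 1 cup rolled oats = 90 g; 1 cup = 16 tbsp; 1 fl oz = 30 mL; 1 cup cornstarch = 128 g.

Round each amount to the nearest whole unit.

Scaling factor: 50/20 = 5/2 = 2.5.
plain yogurt: (3 cup + 12 tbsp = 3.75 cup) × 5/2 × 245 g/cup ≈ 2297 g
rolled oats: 40 g × 5/2 ÷ 90 g/cup × 16 tbsp/cup ≈ 18 tbsp
cornstarch: (3 tbsp + 2 tsp = 11/3 tbsp) × 5/2 ÷ 16 tbsp/cup × 128 g/cup ≈ 73 g
milk: 4 fl oz × 5/2 × 30 mL/fl oz = 300 mL

plain yogurt: 2297 g; rolled oats: 18 tbsp; cornstarch: 73 g; milk: 300 mL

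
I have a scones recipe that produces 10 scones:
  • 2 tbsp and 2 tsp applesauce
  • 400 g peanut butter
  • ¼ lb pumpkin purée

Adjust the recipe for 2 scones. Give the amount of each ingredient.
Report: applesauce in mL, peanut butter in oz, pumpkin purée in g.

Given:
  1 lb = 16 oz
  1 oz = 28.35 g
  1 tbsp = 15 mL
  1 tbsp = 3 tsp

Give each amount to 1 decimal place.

Scaling factor: 2/10 = 1/5 = 0.2.
applesauce: (2 tbsp + 2 tsp = 8/3 tbsp) × 1/5 × 15 mL/tbsp = 8.0 mL
peanut butter: 400 g × 1/5 ÷ 28.35 g/oz ≈ 2.8 oz
pumpkin purée: 0.25 lb × 1/5 × 16 oz/lb × 28.35 g/oz ≈ 22.7 g

applesauce: 8.0 mL; peanut butter: 2.8 oz; pumpkin purée: 22.7 g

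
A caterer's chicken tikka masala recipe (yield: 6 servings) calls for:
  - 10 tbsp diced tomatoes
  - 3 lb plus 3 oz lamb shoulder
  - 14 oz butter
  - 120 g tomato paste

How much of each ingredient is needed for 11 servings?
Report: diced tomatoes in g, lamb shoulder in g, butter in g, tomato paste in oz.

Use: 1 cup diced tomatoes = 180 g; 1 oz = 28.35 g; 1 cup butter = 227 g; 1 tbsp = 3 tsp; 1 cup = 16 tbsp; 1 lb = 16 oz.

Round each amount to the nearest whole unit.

Scaling factor: 11/6.
diced tomatoes: 10 tbsp × 11/6 ÷ 16 tbsp/cup × 180 g/cup ≈ 206 g
lamb shoulder: (3 lb + 3 oz = 3.1875 lb) × 11/6 × 16 oz/lb × 28.35 g/oz ≈ 2651 g
butter: 14 oz × 11/6 × 28.35 g/oz ≈ 728 g
tomato paste: 120 g × 11/6 ÷ 28.35 g/oz ≈ 8 oz

diced tomatoes: 206 g; lamb shoulder: 2651 g; butter: 728 g; tomato paste: 8 oz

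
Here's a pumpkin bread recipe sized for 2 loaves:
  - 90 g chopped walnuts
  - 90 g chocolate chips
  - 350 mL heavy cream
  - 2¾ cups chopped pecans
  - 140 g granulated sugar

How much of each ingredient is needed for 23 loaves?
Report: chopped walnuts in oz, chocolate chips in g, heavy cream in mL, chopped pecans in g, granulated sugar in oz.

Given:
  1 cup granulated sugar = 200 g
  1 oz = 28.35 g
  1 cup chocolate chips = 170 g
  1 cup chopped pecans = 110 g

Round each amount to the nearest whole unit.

Scaling factor: 23/2 = 11.5.
chopped walnuts: 90 g × 23/2 ÷ 28.35 g/oz ≈ 37 oz
chocolate chips: 90 g × 23/2 = 1035 g
heavy cream: 350 mL × 23/2 = 4025 mL
chopped pecans: 2.75 cup × 23/2 × 110 g/cup ≈ 3479 g
granulated sugar: 140 g × 23/2 ÷ 28.35 g/oz ≈ 57 oz

chopped walnuts: 37 oz; chocolate chips: 1035 g; heavy cream: 4025 mL; chopped pecans: 3479 g; granulated sugar: 57 oz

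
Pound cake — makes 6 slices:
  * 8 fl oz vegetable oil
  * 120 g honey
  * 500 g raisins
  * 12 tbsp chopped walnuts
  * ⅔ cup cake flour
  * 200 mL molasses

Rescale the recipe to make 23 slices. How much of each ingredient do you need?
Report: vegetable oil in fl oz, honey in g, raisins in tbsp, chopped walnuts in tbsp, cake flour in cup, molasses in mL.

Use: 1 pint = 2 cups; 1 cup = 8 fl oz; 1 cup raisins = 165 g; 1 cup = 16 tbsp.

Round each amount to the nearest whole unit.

Scaling factor: 23/6.
vegetable oil: 8 fl oz × 23/6 ≈ 31 fl oz
honey: 120 g × 23/6 = 460 g
raisins: 500 g × 23/6 ÷ 165 g/cup × 16 tbsp/cup ≈ 186 tbsp
chopped walnuts: 12 tbsp × 23/6 = 46 tbsp
cake flour: 2/3 cup × 23/6 ≈ 3 cup
molasses: 200 mL × 23/6 ≈ 767 mL

vegetable oil: 31 fl oz; honey: 460 g; raisins: 186 tbsp; chopped walnuts: 46 tbsp; cake flour: 3 cup; molasses: 767 mL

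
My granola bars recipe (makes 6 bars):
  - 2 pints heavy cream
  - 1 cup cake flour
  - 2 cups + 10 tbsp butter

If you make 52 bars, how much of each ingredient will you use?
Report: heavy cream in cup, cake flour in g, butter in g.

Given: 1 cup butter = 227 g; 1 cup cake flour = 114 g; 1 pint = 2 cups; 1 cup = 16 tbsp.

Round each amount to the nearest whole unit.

Scaling factor: 52/6 = 26/3.
heavy cream: 2 pint × 26/3 × 2 cup/pint ≈ 35 cup
cake flour: 1 cup × 26/3 × 114 g/cup = 988 g
butter: (2 cup + 10 tbsp = 2.625 cup) × 26/3 × 227 g/cup ≈ 5164 g

heavy cream: 35 cup; cake flour: 988 g; butter: 5164 g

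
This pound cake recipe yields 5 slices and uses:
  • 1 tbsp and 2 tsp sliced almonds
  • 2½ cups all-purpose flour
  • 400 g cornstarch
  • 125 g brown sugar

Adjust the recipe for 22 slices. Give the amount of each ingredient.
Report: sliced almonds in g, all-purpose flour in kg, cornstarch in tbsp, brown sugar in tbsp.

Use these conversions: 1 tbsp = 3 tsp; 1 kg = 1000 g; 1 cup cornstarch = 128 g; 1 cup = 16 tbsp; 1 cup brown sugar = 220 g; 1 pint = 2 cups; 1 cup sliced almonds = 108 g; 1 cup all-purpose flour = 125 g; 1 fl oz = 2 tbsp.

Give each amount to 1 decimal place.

Scaling factor: 22/5 = 4.4.
sliced almonds: (1 tbsp + 2 tsp = 5/3 tbsp) × 22/5 ÷ 16 tbsp/cup × 108 g/cup = 49.5 g
all-purpose flour: 2.5 cup × 22/5 × 125 g/cup ÷ 1000 g/kg ≈ 1.4 kg
cornstarch: 400 g × 22/5 ÷ 128 g/cup × 16 tbsp/cup = 220.0 tbsp
brown sugar: 125 g × 22/5 ÷ 220 g/cup × 16 tbsp/cup = 40.0 tbsp

sliced almonds: 49.5 g; all-purpose flour: 1.4 kg; cornstarch: 220.0 tbsp; brown sugar: 40.0 tbsp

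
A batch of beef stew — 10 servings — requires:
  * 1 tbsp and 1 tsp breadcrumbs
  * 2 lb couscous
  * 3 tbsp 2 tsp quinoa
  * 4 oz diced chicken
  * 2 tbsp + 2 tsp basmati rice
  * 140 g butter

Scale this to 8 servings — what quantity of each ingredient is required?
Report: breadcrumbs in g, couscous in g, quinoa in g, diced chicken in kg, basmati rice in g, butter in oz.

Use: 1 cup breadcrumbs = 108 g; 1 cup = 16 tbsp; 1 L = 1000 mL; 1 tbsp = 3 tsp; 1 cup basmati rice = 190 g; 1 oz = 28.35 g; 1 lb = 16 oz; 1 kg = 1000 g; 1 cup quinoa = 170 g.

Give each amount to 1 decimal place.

Scaling factor: 8/10 = 4/5 = 0.8.
breadcrumbs: (1 tbsp + 1 tsp = 4/3 tbsp) × 4/5 ÷ 16 tbsp/cup × 108 g/cup = 7.2 g
couscous: 2 lb × 4/5 × 16 oz/lb × 28.35 g/oz ≈ 725.8 g
quinoa: (3 tbsp + 2 tsp = 11/3 tbsp) × 4/5 ÷ 16 tbsp/cup × 170 g/cup ≈ 31.2 g
diced chicken: 4 oz × 4/5 × 28.35 g/oz ÷ 1000 g/kg ≈ 0.1 kg
basmati rice: (2 tbsp + 2 tsp = 8/3 tbsp) × 4/5 ÷ 16 tbsp/cup × 190 g/cup ≈ 25.3 g
butter: 140 g × 4/5 ÷ 28.35 g/oz ≈ 4.0 oz

breadcrumbs: 7.2 g; couscous: 725.8 g; quinoa: 31.2 g; diced chicken: 0.1 kg; basmati rice: 25.3 g; butter: 4.0 oz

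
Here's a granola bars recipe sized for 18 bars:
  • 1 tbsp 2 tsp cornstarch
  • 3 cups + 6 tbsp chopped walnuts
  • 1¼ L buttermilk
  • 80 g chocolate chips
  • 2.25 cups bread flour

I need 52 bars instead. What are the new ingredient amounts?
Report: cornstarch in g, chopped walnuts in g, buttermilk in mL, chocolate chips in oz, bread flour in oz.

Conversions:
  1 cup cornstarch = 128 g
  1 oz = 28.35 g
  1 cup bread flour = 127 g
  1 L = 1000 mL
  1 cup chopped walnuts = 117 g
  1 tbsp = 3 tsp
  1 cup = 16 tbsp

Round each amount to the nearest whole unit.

cornstarch: 39 g; chopped walnuts: 1141 g; buttermilk: 3611 mL; chocolate chips: 8 oz; bread flour: 29 oz

Scaling factor: 52/18 = 26/9.
cornstarch: (1 tbsp + 2 tsp = 5/3 tbsp) × 26/9 ÷ 16 tbsp/cup × 128 g/cup ≈ 39 g
chopped walnuts: (3 cup + 6 tbsp = 3.375 cup) × 26/9 × 117 g/cup ≈ 1141 g
buttermilk: 1.25 L × 26/9 × 1000 mL/L ≈ 3611 mL
chocolate chips: 80 g × 26/9 ÷ 28.35 g/oz ≈ 8 oz
bread flour: 2.25 cup × 26/9 × 127 g/cup ÷ 28.35 g/oz ≈ 29 oz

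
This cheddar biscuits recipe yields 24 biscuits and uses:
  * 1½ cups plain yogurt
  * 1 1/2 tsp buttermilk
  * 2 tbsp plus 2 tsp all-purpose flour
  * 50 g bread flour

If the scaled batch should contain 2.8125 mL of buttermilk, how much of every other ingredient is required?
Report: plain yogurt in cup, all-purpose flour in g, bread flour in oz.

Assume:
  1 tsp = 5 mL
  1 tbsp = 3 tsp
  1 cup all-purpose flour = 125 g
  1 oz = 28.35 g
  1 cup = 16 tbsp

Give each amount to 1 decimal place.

plain yogurt: 0.6 cup; all-purpose flour: 7.8 g; bread flour: 0.7 oz

The original recipe has 7.5 mL of buttermilk, so the scaling factor is 2.8125 ÷ 7.5 = 3/8 = 0.375.
plain yogurt: 1.5 cup × 3/8 ≈ 0.6 cup
all-purpose flour: (2 tbsp + 2 tsp = 8/3 tbsp) × 3/8 ÷ 16 tbsp/cup × 125 g/cup ≈ 7.8 g
bread flour: 50 g × 3/8 ÷ 28.35 g/oz ≈ 0.7 oz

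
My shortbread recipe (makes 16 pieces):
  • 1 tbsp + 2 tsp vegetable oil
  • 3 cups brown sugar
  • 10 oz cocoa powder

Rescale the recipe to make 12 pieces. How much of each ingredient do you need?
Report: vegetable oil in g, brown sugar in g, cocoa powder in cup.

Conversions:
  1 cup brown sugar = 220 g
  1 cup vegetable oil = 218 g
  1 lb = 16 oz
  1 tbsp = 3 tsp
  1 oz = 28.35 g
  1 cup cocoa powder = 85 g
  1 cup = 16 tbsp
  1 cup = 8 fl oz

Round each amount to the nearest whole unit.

Scaling factor: 12/16 = 3/4 = 0.75.
vegetable oil: (1 tbsp + 2 tsp = 5/3 tbsp) × 3/4 ÷ 16 tbsp/cup × 218 g/cup ≈ 17 g
brown sugar: 3 cup × 3/4 × 220 g/cup = 495 g
cocoa powder: 10 oz × 3/4 × 28.35 g/oz ÷ 85 g/cup ≈ 3 cup

vegetable oil: 17 g; brown sugar: 495 g; cocoa powder: 3 cup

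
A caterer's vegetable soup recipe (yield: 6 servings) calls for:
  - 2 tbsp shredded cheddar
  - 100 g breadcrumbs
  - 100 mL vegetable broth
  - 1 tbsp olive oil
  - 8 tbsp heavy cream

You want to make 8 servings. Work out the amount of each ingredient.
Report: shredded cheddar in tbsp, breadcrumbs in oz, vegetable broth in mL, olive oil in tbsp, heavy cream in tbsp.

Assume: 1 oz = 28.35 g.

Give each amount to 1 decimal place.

shredded cheddar: 2.7 tbsp; breadcrumbs: 4.7 oz; vegetable broth: 133.3 mL; olive oil: 1.3 tbsp; heavy cream: 10.7 tbsp

Scaling factor: 8/6 = 4/3.
shredded cheddar: 2 tbsp × 4/3 ≈ 2.7 tbsp
breadcrumbs: 100 g × 4/3 ÷ 28.35 g/oz ≈ 4.7 oz
vegetable broth: 100 mL × 4/3 ≈ 133.3 mL
olive oil: 1 tbsp × 4/3 ≈ 1.3 tbsp
heavy cream: 8 tbsp × 4/3 ≈ 10.7 tbsp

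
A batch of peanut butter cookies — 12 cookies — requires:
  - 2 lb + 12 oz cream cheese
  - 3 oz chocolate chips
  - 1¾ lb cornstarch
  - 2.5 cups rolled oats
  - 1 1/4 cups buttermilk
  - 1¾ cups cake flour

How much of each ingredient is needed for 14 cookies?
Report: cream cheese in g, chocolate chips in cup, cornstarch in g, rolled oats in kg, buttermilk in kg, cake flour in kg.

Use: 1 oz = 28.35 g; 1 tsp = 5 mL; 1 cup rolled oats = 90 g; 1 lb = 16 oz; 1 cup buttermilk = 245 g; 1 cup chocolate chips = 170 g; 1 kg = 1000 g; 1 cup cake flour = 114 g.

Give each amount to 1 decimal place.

cream cheese: 1455.3 g; chocolate chips: 0.6 cup; cornstarch: 926.1 g; rolled oats: 0.3 kg; buttermilk: 0.4 kg; cake flour: 0.2 kg

Scaling factor: 14/12 = 7/6.
cream cheese: (2 lb + 12 oz = 2.75 lb) × 7/6 × 16 oz/lb × 28.35 g/oz = 1455.3 g
chocolate chips: 3 oz × 7/6 × 28.35 g/oz ÷ 170 g/cup ≈ 0.6 cup
cornstarch: 1.75 lb × 7/6 × 16 oz/lb × 28.35 g/oz = 926.1 g
rolled oats: 2.5 cup × 7/6 × 90 g/cup ÷ 1000 g/kg ≈ 0.3 kg
buttermilk: 1.25 cup × 7/6 × 245 g/cup ÷ 1000 g/kg ≈ 0.4 kg
cake flour: 1.75 cup × 7/6 × 114 g/cup ÷ 1000 g/kg ≈ 0.2 kg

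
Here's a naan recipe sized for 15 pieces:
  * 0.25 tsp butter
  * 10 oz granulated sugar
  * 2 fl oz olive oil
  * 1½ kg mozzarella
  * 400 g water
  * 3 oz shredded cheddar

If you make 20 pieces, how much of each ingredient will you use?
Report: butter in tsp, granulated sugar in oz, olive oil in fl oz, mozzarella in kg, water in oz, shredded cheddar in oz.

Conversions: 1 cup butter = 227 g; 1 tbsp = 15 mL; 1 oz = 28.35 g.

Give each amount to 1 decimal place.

butter: 0.3 tsp; granulated sugar: 13.3 oz; olive oil: 2.7 fl oz; mozzarella: 2.0 kg; water: 18.8 oz; shredded cheddar: 4.0 oz

Scaling factor: 20/15 = 4/3.
butter: 0.25 tsp × 4/3 ≈ 0.3 tsp
granulated sugar: 10 oz × 4/3 ≈ 13.3 oz
olive oil: 2 fl oz × 4/3 ≈ 2.7 fl oz
mozzarella: 1.5 kg × 4/3 = 2.0 kg
water: 400 g × 4/3 ÷ 28.35 g/oz ≈ 18.8 oz
shredded cheddar: 3 oz × 4/3 = 4.0 oz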